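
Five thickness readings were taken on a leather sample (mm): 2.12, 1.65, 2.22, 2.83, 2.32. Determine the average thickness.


2.23 mm


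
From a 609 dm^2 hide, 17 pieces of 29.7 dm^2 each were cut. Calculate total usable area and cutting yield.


Total usable = 17 x 29.7 = 504.9 dm^2
Yield = 504.9 / 609 x 100 = 82.9%


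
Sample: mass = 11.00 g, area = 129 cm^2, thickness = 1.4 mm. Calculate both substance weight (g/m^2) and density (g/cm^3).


SW = 11.00 / 129 x 10000 = 852.7 g/m^2
Volume = 129 x 1.4 / 10 = 18.06 cm^3
Density = 11.00 / 18.06 = 0.609 g/cm^3


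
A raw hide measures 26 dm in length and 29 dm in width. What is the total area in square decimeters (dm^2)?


754 dm^2

Area = length x width
Area = 26 x 29 = 754 dm^2


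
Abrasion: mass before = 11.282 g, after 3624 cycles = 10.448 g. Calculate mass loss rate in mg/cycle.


Mass loss = 11.282 - 10.448 = 0.834 g
Rate = 0.834 / 3624 x 1000 = 0.230 mg/cycle


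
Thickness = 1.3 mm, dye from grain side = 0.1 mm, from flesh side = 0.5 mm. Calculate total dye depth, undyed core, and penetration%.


Total dyed = 0.1 + 0.5 = 0.60 mm
Undyed core = 1.3 - 0.60 = 0.70 mm
Penetration = 0.60 / 1.3 x 100 = 46.2%


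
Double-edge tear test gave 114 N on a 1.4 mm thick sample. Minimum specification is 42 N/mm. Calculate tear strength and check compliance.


Tear strength = 81.4 N/mm
Compliant: Yes


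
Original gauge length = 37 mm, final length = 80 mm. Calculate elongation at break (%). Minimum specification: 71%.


Elongation = 116.2%
Meets spec: Yes

Extension = 80 - 37 = 43 mm
Elongation = 43 / 37 x 100 = 116.2%
Minimum required: 71%
Meets specification: Yes


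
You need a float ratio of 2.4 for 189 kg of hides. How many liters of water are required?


Water = hide weight x target ratio
Water = 189 x 2.4 = 453.6 L


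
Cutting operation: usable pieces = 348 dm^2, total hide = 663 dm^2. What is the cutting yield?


Yield = usable / total x 100
Yield = 348 / 663 x 100 = 52.5%


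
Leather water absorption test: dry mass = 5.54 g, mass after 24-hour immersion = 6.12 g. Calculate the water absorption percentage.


10.5%


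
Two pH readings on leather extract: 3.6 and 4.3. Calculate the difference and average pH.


Difference = 0.7
Average pH = 3.95


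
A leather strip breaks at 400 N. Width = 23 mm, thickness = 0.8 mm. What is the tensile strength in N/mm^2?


Cross-sectional area = 23 x 0.8 = 18.4 mm^2
Tensile strength = 400 / 18.4 = 21.74 N/mm^2


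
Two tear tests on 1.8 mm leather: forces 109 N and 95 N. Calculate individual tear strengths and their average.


Tear 1 = 60.6 N/mm
Tear 2 = 52.8 N/mm
Average = 56.7 N/mm

Tear 1 = 109 / 1.8 = 60.6 N/mm
Tear 2 = 95 / 1.8 = 52.8 N/mm
Average = (60.6 + 52.8) / 2 = 56.7 N/mm


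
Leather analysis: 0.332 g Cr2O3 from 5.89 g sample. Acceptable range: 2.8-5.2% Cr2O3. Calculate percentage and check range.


Cr2O3% = 0.332 / 5.89 x 100 = 5.64%
Acceptable range: 2.8 to 5.2%
Within range: No


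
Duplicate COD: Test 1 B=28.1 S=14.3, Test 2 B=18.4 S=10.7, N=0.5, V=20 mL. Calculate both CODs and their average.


COD1 = (28.1 - 14.3) x 0.5 x 8000 / 20 = 2760.0 mg/L
COD2 = (18.4 - 10.7) x 0.5 x 8000 / 20 = 1540.0 mg/L
Average = (2760.0 + 1540.0) / 2 = 2150.0 mg/L


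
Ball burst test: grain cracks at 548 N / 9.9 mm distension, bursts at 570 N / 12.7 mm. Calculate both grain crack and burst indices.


Crack index = 548 / 9.9 = 55.4 N/mm
Burst index = 570 / 12.7 = 44.9 N/mm


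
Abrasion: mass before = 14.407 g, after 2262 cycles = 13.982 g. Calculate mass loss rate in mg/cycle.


Mass loss = 14.407 - 13.982 = 0.425 g
Rate = 0.425 / 2262 x 1000 = 0.188 mg/cycle


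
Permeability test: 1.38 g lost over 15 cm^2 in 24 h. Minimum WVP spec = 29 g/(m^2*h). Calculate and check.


WVP = 1.38 / (15 x 24) x 10000 = 38.33 g/(m^2*h)
Minimum: 29 g/(m^2*h)
Meets spec: Yes


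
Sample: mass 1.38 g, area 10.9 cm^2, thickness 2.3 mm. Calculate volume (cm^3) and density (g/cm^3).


Thickness in cm = 2.3 / 10 = 0.23 cm
Volume = 10.9 x 0.23 = 2.507 cm^3
Density = 1.38 / 2.507 = 0.550 g/cm^3


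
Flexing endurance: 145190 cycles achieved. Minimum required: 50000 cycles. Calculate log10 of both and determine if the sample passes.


log10(145190) = 5.16
log10(50000) = 4.70
Passes: Yes


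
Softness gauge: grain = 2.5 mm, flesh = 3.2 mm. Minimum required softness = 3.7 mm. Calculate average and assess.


Average softness = 2.85 mm
Meets requirement: No

Average = (2.5 + 3.2) / 2 = 2.85 mm
Minimum = 3.7 mm
Meets requirement: No


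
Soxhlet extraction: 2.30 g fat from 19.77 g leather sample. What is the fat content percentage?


11.6%

Fat content = 2.30 / 19.77 x 100
Fat = 11.6%


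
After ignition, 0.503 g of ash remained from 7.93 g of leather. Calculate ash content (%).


6.34%


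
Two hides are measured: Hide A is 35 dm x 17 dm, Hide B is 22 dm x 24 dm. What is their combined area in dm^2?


1123 dm^2


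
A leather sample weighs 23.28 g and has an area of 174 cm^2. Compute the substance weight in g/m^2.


1337.9 g/m^2


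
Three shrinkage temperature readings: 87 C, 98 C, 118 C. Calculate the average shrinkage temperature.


101.0 C

Average = (87 + 98 + 118) / 3
Average = 303 / 3 = 101.0 C


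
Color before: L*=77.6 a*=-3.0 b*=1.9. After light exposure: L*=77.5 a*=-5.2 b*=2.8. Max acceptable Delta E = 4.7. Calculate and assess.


Delta E = 2.38
Passes: Yes

dL = -0.1, da = -2.2, db = 0.9
dE = sqrt((-0.1)^2 + (-2.2)^2 + (0.9)^2) = 2.38
Max = 4.7
Passes: Yes


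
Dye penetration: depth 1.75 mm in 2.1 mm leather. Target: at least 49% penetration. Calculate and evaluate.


Penetration = 1.75 / 2.1 x 100 = 83.3%
Target: 49%
Meets target: Yes


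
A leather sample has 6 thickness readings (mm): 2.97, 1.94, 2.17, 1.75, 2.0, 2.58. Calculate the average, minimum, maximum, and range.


Average = 2.24 mm
Min = 1.75 mm
Max = 2.97 mm
Range = 1.22 mm


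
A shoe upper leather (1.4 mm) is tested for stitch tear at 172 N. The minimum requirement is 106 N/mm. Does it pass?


STS = 122.9 N/mm
Passes: Yes

STS = 172 / 1.4 = 122.9 N/mm
Minimum required: 106 N/mm
Passes: Yes


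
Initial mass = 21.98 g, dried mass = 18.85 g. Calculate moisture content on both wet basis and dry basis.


Wet basis = 14.2%
Dry basis = 16.6%

Moisture lost = 21.98 - 18.85 = 3.13 g
Wet basis MC = 3.13 / 21.98 x 100 = 14.2%
Dry basis MC = 3.13 / 18.85 x 100 = 16.6%


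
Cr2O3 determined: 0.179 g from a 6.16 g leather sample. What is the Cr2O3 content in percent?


Cr2O3% = 0.179 / 6.16 x 100
Cr2O3% = 2.91%


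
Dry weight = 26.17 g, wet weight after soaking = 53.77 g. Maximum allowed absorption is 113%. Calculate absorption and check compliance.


WA = (53.77 - 26.17) / 26.17 x 100 = 105.5%
Maximum allowed: 113%
Compliant: Yes


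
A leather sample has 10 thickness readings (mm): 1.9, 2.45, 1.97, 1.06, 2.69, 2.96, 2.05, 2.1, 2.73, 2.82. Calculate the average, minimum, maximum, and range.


Average = 2.27 mm
Min = 1.06 mm
Max = 2.96 mm
Range = 1.90 mm


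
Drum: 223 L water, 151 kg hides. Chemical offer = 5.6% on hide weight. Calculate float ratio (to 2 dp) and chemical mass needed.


Float ratio = 223 / 151 = 1.48
Chemical = 151 x 5.6 / 100 = 8.456 kg


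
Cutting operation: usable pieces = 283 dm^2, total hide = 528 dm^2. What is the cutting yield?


53.6%


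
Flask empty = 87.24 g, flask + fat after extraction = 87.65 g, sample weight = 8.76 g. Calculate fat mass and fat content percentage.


Fat mass = 87.65 - 87.24 = 0.41 g
Fat% = 0.41 / 8.76 x 100 = 4.7%


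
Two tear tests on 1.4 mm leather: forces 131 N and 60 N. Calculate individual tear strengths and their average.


Tear 1 = 131 / 1.4 = 93.6 N/mm
Tear 2 = 60 / 1.4 = 42.9 N/mm
Average = (93.6 + 42.9) / 2 = 68.3 N/mm


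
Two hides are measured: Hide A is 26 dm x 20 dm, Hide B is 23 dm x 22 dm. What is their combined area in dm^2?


1026 dm^2


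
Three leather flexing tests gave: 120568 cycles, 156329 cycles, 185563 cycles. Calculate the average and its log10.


Average = 154153 cycles
log10 = 5.19

Average = (120568 + 156329 + 185563) / 3 = 154153 cycles
log10(154153) = 5.19


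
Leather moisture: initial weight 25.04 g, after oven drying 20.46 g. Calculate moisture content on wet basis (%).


Moisture = 25.04 - 20.46 = 4.58 g
MC = 4.58 / 25.04 x 100 = 18.3%


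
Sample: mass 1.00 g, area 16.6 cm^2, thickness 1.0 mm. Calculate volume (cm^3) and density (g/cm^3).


Volume = 1.660 cm^3
Density = 0.602 g/cm^3


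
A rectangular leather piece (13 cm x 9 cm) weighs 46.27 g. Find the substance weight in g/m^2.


Area = 13 x 9 = 117 cm^2
SW = 46.27 / 117 x 10000 = 3954.7 g/m^2


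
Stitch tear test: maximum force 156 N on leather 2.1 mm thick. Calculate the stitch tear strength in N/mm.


74.3 N/mm

Stitch tear strength = force / thickness
STS = 156 / 2.1 = 74.3 N/mm


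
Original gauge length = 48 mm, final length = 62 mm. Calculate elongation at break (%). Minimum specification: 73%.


Elongation = 29.2%
Meets spec: No

Extension = 62 - 48 = 14 mm
Elongation = 14 / 48 x 100 = 29.2%
Minimum required: 73%
Meets specification: No


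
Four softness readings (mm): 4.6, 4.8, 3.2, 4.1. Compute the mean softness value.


4.18 mm


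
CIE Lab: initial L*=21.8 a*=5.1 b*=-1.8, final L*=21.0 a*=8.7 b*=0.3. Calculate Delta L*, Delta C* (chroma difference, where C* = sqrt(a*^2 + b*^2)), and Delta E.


Delta L* = -0.8
Delta C* = 3.30
Delta E = 4.24


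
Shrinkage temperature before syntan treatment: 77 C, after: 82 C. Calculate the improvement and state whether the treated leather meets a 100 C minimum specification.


Improvement = 82 - 77 = 5 C
Spec check: 82 C >= 100 C? No


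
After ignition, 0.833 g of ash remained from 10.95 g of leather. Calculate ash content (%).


7.61%

Ash% = 0.833 / 10.95 x 100
Ash% = 7.61%


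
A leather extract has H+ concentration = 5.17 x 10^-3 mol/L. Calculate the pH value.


pH = -log10[H+]
pH = -log10(5.17 x 10^-3) = 2.29


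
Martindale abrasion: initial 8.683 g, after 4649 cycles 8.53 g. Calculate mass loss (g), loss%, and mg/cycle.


Loss = 8.683 - 8.53 = 0.153 g
Loss% = 0.153 / 8.683 x 100 = 1.76%
Rate = 0.153 / 4649 x 1000 = 0.033 mg/cycle


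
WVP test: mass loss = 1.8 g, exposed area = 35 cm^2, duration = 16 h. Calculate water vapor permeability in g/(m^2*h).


WVP = mass_loss / (area x time) x 10000
WVP = 1.8 / (35 x 16) x 10000
WVP = 1.8 / 560 x 10000 = 32.14 g/(m^2*h)


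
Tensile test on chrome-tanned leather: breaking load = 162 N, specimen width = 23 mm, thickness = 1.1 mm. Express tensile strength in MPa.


Cross-section = 23 x 1.1 = 25.3 mm^2
TS = 162 / 25.3 = 6.40 MPa
(1 N/mm^2 = 1 MPa)


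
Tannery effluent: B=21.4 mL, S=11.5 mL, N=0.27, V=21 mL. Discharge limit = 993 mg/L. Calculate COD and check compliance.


COD = (21.4 - 11.5) x 0.27 x 8000 / 21 = 1018.3 mg/L
Limit: 993 mg/L
Compliant: No


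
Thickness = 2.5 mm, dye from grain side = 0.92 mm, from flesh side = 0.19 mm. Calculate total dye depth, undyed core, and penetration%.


Total dyed = 0.92 + 0.19 = 1.11 mm
Undyed core = 2.5 - 1.11 = 1.39 mm
Penetration = 1.11 / 2.5 x 100 = 44.4%


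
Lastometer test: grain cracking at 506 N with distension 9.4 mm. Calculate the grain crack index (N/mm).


53.8 N/mm


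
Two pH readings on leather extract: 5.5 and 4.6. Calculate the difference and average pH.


Difference = |5.5 - 4.6| = 0.9
Average = (5.5 + 4.6) / 2 = 5.05


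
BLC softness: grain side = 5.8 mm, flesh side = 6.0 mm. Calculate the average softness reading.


5.90 mm

Average = (5.8 + 6.0) / 2
Average = 5.90 mm


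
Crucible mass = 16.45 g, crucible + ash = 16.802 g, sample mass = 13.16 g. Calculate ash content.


Ash mass = 0.352 g
Ash content = 2.67%


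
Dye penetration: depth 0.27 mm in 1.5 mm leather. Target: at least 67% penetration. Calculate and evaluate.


Penetration = 0.27 / 1.5 x 100 = 18.0%
Target: 67%
Meets target: No


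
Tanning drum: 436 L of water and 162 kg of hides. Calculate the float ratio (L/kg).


2.7

Float ratio = water / hide weight
Ratio = 436 / 162 = 2.7


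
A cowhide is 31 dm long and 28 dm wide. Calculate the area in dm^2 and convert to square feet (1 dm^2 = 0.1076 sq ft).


868 dm^2
93.40 sq ft


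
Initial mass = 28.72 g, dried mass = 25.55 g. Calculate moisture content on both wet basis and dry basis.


Moisture lost = 28.72 - 25.55 = 3.17 g
Wet basis MC = 3.17 / 28.72 x 100 = 11.0%
Dry basis MC = 3.17 / 25.55 x 100 = 12.4%


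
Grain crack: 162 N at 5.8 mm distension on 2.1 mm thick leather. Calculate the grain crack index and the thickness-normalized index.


Crack index = 27.9 N/mm
Normalized index = 13.3 N/mm per mm

Crack index = 162 / 5.8 = 27.9 N/mm
Normalized = 27.9 / 2.1 = 13.3 N/mm per mm


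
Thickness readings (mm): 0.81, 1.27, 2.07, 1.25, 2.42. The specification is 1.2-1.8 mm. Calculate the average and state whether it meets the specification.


Average = 1.56 mm
Within specification: Yes


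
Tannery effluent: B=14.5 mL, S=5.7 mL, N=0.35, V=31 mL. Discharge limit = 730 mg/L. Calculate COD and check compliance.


COD = (14.5 - 5.7) x 0.35 x 8000 / 31 = 794.8 mg/L
Limit: 730 mg/L
Compliant: No


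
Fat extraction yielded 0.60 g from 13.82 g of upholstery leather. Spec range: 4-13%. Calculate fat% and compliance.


Fat% = 0.60 / 13.82 x 100 = 4.3%
Spec range: 4-13%
Compliant: Yes


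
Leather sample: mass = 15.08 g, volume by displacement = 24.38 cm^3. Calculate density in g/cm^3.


Density = mass / volume
Density = 15.08 / 24.38 = 0.619 g/cm^3


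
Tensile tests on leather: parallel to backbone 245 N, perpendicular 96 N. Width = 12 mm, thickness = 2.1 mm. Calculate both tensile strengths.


Parallel = 9.72 N/mm^2
Perpendicular = 3.81 N/mm^2

Area = 12 x 2.1 = 25.2 mm^2
TS (parallel) = 245 / 25.2 = 9.72 N/mm^2
TS (perpendicular) = 96 / 25.2 = 3.81 N/mm^2


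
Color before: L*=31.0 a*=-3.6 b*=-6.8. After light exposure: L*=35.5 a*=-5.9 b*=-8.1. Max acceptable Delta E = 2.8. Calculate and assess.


Delta E = 5.22
Passes: No

dL = 4.5, da = -2.3, db = -1.3
dE = sqrt((4.5)^2 + (-2.3)^2 + (-1.3)^2) = 5.22
Max = 2.8
Passes: No


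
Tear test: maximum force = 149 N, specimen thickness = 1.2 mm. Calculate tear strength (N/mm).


Tear strength = force / thickness
Tear = 149 / 1.2 = 124.2 N/mm


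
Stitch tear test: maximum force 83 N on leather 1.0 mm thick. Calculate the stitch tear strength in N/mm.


83.0 N/mm

Stitch tear strength = force / thickness
STS = 83 / 1.0 = 83.0 N/mm


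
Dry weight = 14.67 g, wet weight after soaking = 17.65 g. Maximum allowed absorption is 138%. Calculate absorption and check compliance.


WA = (17.65 - 14.67) / 14.67 x 100 = 20.3%
Maximum allowed: 138%
Compliant: Yes


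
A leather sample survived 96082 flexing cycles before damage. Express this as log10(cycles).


4.98

log10(96082) = 4.98


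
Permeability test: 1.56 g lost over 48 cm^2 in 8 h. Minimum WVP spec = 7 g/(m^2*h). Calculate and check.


WVP = 1.56 / (48 x 8) x 10000 = 40.63 g/(m^2*h)
Minimum: 7 g/(m^2*h)
Meets spec: Yes


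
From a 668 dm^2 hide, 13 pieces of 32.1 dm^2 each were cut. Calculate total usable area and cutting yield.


Total usable = 13 x 32.1 = 417.3 dm^2
Yield = 417.3 / 668 x 100 = 62.5%


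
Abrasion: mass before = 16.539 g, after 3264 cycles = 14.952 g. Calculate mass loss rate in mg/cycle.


Mass loss = 16.539 - 14.952 = 1.587 g
Rate = 1.587 / 3264 x 1000 = 0.486 mg/cycle


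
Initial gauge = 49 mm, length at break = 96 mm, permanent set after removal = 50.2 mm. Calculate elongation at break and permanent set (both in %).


Elongation at break = 95.9%
Permanent set = 2.4%


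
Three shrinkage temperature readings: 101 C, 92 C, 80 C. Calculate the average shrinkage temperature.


Average = (101 + 92 + 80) / 3
Average = 273 / 3 = 91.0 C


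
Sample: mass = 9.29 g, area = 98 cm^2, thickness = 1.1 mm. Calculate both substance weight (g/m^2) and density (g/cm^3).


Substance weight = 948.0 g/m^2
Density = 0.862 g/cm^3

SW = 9.29 / 98 x 10000 = 948.0 g/m^2
Volume = 98 x 1.1 / 10 = 10.78 cm^3
Density = 9.29 / 10.78 = 0.862 g/cm^3


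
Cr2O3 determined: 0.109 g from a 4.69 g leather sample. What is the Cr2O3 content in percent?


2.32%

Cr2O3% = 0.109 / 4.69 x 100
Cr2O3% = 2.32%


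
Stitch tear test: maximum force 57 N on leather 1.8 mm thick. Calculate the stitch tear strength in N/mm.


31.7 N/mm


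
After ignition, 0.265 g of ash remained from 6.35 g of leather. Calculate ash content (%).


4.17%

Ash% = 0.265 / 6.35 x 100
Ash% = 4.17%


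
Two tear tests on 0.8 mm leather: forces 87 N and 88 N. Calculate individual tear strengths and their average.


Tear 1 = 87 / 0.8 = 108.8 N/mm
Tear 2 = 88 / 0.8 = 110.0 N/mm
Average = (108.8 + 110.0) / 2 = 109.4 N/mm


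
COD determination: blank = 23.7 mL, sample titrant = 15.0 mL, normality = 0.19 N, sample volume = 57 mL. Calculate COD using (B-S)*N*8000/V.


232.0 mg/L

COD = (23.7 - 15.0) x 0.19 x 8000 / 57
COD = 8.7 x 0.19 x 8000 / 57
COD = 232.0 mg/L


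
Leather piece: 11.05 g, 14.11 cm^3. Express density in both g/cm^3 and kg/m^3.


Density = 11.05 / 14.11 = 0.783 g/cm^3
Convert: 0.783 x 1000 = 783 kg/m^3


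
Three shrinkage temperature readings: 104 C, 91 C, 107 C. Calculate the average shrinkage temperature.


100.7 C

Average = (104 + 91 + 107) / 3
Average = 302 / 3 = 100.7 C


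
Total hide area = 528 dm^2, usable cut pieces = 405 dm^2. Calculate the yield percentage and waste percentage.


Yield = 76.7%
Waste = 23.3%

Yield = 405 / 528 x 100 = 76.7%
Waste = 528 - 405 = 123 dm^2
Waste% = 100 - 76.7 = 23.3%


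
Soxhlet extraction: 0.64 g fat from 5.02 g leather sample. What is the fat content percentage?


12.7%

Fat content = 0.64 / 5.02 x 100
Fat = 12.7%


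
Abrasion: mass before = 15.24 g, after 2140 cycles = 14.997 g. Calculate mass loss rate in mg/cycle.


Mass loss = 15.24 - 14.997 = 0.243 g
Rate = 0.243 / 2140 x 1000 = 0.114 mg/cycle


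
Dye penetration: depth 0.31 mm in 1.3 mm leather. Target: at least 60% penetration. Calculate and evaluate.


Penetration = 23.8%
Meets target: No


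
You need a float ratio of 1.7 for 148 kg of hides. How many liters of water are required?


251.6 L

Water = hide weight x target ratio
Water = 148 x 1.7 = 251.6 L


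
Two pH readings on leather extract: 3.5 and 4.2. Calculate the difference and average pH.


Difference = 0.7
Average pH = 3.85


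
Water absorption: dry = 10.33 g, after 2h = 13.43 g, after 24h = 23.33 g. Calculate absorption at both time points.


2h absorption = 30.0%
24h absorption = 125.8%


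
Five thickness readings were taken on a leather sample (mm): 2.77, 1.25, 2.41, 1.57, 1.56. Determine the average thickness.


1.91 mm


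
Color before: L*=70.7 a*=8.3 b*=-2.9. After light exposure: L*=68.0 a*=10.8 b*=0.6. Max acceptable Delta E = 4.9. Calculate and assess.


Delta E = 5.08
Passes: No

dL = -2.7, da = 2.5, db = 3.5
dE = sqrt((-2.7)^2 + (2.5)^2 + (3.5)^2) = 5.08
Max = 4.9
Passes: No


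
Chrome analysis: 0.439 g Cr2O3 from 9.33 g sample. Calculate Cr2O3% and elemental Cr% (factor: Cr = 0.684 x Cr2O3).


Cr2O3 = 4.71%
Cr = 3.22%

Cr2O3% = 0.439 / 9.33 x 100 = 4.71%
Cr% = 4.71 x 0.684 = 3.22%


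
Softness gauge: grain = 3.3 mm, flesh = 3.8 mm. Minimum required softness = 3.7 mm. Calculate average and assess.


Average = (3.3 + 3.8) / 2 = 3.55 mm
Minimum = 3.7 mm
Meets requirement: No


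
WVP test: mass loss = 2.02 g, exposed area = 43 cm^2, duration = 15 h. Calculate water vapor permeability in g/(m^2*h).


WVP = mass_loss / (area x time) x 10000
WVP = 2.02 / (43 x 15) x 10000
WVP = 2.02 / 645 x 10000 = 31.32 g/(m^2*h)


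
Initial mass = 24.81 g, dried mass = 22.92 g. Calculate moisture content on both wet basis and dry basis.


Wet basis = 7.6%
Dry basis = 8.2%

Moisture lost = 24.81 - 22.92 = 1.89 g
Wet basis MC = 1.89 / 24.81 x 100 = 7.6%
Dry basis MC = 1.89 / 22.92 x 100 = 8.2%


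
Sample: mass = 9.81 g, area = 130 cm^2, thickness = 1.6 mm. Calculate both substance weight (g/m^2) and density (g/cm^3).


SW = 9.81 / 130 x 10000 = 754.6 g/m^2
Volume = 130 x 1.6 / 10 = 20.80 cm^3
Density = 9.81 / 20.80 = 0.472 g/cm^3


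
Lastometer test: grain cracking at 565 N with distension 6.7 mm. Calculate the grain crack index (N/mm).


Grain crack index = force / distension
Index = 565 / 6.7 = 84.3 N/mm


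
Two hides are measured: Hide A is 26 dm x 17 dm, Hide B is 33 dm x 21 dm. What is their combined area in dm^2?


Hide A area = 26 x 17 = 442 dm^2
Hide B area = 33 x 21 = 693 dm^2
Total = 442 + 693 = 1135 dm^2


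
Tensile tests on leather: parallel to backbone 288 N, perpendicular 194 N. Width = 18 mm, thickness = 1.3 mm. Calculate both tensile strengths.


Area = 18 x 1.3 = 23.4 mm^2
TS (parallel) = 288 / 23.4 = 12.31 N/mm^2
TS (perpendicular) = 194 / 23.4 = 8.29 N/mm^2


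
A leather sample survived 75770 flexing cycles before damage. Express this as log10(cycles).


4.88

log10(75770) = 4.88


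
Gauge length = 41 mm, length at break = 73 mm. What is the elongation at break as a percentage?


78.0%


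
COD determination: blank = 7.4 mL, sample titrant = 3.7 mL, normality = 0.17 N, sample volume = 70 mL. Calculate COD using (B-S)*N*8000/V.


71.9 mg/L

COD = (7.4 - 3.7) x 0.17 x 8000 / 70
COD = 3.7 x 0.17 x 8000 / 70
COD = 71.9 mg/L


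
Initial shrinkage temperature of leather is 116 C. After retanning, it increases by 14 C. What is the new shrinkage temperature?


130 C

New Ts = 116 + 14 = 130 C


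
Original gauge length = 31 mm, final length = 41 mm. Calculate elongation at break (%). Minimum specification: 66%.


Elongation = 32.3%
Meets spec: No

Extension = 41 - 31 = 10 mm
Elongation = 10 / 31 x 100 = 32.3%
Minimum required: 66%
Meets specification: No


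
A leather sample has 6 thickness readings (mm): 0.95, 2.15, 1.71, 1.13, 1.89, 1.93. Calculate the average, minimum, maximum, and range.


Sum = 9.76
Average = 9.76 / 6 = 1.63 mm
Minimum = 0.95 mm
Maximum = 2.15 mm
Range = 2.15 - 0.95 = 1.20 mm


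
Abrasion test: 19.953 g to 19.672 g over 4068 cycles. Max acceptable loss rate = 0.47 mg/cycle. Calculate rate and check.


Loss = 19.953 - 19.672 = 0.281 g
Rate = 0.281 g / 4068 cycles x 1000 = 0.069 mg/cycle
Max = 0.47 mg/cycle
Passes: Yes


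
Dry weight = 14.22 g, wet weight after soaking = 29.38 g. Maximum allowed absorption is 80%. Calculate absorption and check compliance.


Absorption = 106.6%
Compliant: No


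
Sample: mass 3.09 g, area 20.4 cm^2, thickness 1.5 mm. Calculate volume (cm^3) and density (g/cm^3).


Thickness in cm = 1.5 / 10 = 0.15 cm
Volume = 20.4 x 0.15 = 3.060 cm^3
Density = 3.09 / 3.060 = 1.010 g/cm^3


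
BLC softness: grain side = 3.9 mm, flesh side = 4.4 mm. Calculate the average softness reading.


Average = (3.9 + 4.4) / 2
Average = 4.15 mm


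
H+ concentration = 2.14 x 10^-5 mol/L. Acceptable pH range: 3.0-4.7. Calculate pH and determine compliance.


pH = -log10(2.14 x 10^-5) = 4.67
Range: 3.0 to 4.7
Compliant: Yes


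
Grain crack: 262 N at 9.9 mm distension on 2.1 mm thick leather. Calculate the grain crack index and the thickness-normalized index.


Crack index = 262 / 9.9 = 26.5 N/mm
Normalized = 26.5 / 2.1 = 12.6 N/mm per mm


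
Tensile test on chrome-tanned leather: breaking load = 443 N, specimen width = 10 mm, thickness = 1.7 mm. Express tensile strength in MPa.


Cross-section = 10 x 1.7 = 17.0 mm^2
TS = 443 / 17.0 = 26.06 MPa
(1 N/mm^2 = 1 MPa)


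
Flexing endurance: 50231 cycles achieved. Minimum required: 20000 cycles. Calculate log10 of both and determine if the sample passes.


Achieved: log10 = 4.70
Required: log10 = 4.30
Passes: Yes

log10(50231) = 4.70
log10(20000) = 4.30
Passes: Yes


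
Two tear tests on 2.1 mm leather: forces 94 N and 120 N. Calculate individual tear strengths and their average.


Tear 1 = 94 / 2.1 = 44.8 N/mm
Tear 2 = 120 / 2.1 = 57.1 N/mm
Average = (44.8 + 57.1) / 2 = 51.0 N/mm


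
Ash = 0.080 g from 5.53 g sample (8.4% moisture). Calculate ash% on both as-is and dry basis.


As-is ash = 1.45%
Dry-basis ash = 1.58%

As-is ash% = 0.080 / 5.53 x 100 = 1.45%
Dry mass = 5.53 x (100 - 8.4) / 100 = 5.06548 g
Dry-basis ash% = 0.080 / 5.06548 x 100 = 1.58%


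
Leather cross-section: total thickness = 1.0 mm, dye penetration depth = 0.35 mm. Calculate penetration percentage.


35.0%


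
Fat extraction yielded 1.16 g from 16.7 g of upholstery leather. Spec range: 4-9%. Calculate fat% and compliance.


Fat content = 6.9%
Compliant: Yes

Fat% = 1.16 / 16.7 x 100 = 6.9%
Spec range: 4-9%
Compliant: Yes


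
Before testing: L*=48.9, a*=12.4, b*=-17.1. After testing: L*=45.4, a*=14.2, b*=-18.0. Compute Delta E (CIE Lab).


dL = 45.4 - 48.9 = -3.5
da = 14.2 - 12.4 = 1.8
db = -18.0 - (-17.1) = -0.9
dE = sqrt((-3.5)^2 + (1.8)^2 + (-0.9)^2) = 4.04


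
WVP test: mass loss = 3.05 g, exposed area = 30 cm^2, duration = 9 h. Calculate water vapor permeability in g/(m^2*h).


112.96 g/(m^2*h)

WVP = mass_loss / (area x time) x 10000
WVP = 3.05 / (30 x 9) x 10000
WVP = 3.05 / 270 x 10000 = 112.96 g/(m^2*h)


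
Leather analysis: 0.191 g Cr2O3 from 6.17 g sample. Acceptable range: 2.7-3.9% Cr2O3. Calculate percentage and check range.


Cr2O3% = 0.191 / 6.17 x 100 = 3.10%
Acceptable range: 2.7 to 3.9%
Within range: Yes


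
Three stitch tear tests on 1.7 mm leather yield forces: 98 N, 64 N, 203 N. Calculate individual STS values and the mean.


STS1 = 98 / 1.7 = 57.6 N/mm
STS2 = 64 / 1.7 = 37.6 N/mm
STS3 = 203 / 1.7 = 119.4 N/mm
Mean = (57.6 + 37.6 + 119.4) / 3 = 71.5 N/mm


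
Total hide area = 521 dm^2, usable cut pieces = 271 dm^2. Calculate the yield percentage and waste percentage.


Yield = 52.0%
Waste = 48.0%

Yield = 271 / 521 x 100 = 52.0%
Waste = 521 - 271 = 250 dm^2
Waste% = 100 - 52.0 = 48.0%


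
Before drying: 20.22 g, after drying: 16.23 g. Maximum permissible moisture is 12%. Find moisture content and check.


MC = (20.22 - 16.23) / 20.22 x 100 = 19.7%
Maximum: 12%
Acceptable: No


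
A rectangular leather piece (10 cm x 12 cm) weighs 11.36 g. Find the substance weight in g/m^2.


Area = 10 x 12 = 120 cm^2
SW = 11.36 / 120 x 10000 = 946.7 g/m^2


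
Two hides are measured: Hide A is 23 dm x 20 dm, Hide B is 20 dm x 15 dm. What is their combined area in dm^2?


760 dm^2

Hide A area = 23 x 20 = 460 dm^2
Hide B area = 20 x 15 = 300 dm^2
Total = 460 + 300 = 760 dm^2


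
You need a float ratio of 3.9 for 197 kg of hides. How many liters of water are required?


Water = hide weight x target ratio
Water = 197 x 3.9 = 768.3 L


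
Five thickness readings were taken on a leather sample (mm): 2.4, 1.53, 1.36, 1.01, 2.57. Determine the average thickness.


1.77 mm

Sum = 2.4 + 1.53 + 1.36 + 1.01 + 2.57 = 8.87
Average = 8.87 / 5 = 1.77 mm


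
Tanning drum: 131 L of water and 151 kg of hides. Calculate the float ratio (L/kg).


Float ratio = water / hide weight
Ratio = 131 / 151 = 0.9


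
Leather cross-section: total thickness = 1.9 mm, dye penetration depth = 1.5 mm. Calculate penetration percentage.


Penetration% = 1.5 / 1.9 x 100
Penetration = 78.9%


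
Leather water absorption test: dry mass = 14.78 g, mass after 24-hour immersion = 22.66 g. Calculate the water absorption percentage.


Water absorbed = 22.66 - 14.78 = 7.88 g
WA% = 7.88 / 14.78 x 100 = 53.3%


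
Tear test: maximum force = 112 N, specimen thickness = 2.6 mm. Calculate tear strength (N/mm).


43.1 N/mm

Tear strength = force / thickness
Tear = 112 / 2.6 = 43.1 N/mm


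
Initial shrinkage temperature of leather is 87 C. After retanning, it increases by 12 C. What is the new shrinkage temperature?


99 C


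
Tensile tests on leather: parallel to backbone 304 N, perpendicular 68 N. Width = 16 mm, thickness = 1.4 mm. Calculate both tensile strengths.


Area = 16 x 1.4 = 22.4 mm^2
TS (parallel) = 304 / 22.4 = 13.57 N/mm^2
TS (perpendicular) = 68 / 22.4 = 3.04 N/mm^2


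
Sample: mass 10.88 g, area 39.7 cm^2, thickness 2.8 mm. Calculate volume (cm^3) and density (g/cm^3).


Thickness in cm = 2.8 / 10 = 0.28 cm
Volume = 39.7 x 0.28 = 11.116 cm^3
Density = 10.88 / 11.116 = 0.979 g/cm^3


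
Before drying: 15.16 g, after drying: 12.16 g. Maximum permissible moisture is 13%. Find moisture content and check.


Moisture content = 19.8%
Acceptable: No

MC = (15.16 - 12.16) / 15.16 x 100 = 19.8%
Maximum: 13%
Acceptable: No


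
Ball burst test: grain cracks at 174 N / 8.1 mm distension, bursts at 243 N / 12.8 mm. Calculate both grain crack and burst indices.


Crack index = 21.5 N/mm
Burst index = 19.0 N/mm


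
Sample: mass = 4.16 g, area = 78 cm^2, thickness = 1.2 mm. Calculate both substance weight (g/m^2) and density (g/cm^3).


Substance weight = 533.3 g/m^2
Density = 0.444 g/cm^3

SW = 4.16 / 78 x 10000 = 533.3 g/m^2
Volume = 78 x 1.2 / 10 = 9.36 cm^3
Density = 4.16 / 9.36 = 0.444 g/cm^3


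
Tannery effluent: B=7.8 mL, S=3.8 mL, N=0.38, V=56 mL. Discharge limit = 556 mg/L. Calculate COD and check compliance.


COD = (7.8 - 3.8) x 0.38 x 8000 / 56 = 217.1 mg/L
Limit: 556 mg/L
Compliant: Yes


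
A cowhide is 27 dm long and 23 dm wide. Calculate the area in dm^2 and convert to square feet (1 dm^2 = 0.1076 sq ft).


621 dm^2
66.82 sq ft

Area = 27 x 23 = 621 dm^2
Conversion: 621 x 0.1076 = 66.82 sq ft


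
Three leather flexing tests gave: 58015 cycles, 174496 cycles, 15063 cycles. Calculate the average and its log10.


Average = (58015 + 174496 + 15063) / 3 = 82525 cycles
log10(82525) = 4.92


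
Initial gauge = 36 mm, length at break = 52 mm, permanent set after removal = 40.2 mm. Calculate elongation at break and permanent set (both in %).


Elongation at break = (52 - 36) / 36 x 100 = 44.4%
Permanent set = (40.2 - 36) / 36 x 100 = 11.7%


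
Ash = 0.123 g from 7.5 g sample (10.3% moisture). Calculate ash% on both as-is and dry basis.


As-is ash% = 0.123 / 7.5 x 100 = 1.64%
Dry mass = 7.5 x (100 - 10.3) / 100 = 6.7275 g
Dry-basis ash% = 0.123 / 6.7275 x 100 = 1.83%


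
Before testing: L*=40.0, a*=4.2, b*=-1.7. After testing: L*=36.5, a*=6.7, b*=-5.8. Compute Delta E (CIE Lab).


dL = 36.5 - 40.0 = -3.5
da = 6.7 - 4.2 = 2.5
db = -5.8 - (-1.7) = -4.1
dE = sqrt((-3.5)^2 + (2.5)^2 + (-4.1)^2) = 5.94


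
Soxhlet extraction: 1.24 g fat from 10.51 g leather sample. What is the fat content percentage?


Fat content = 1.24 / 10.51 x 100
Fat = 11.8%


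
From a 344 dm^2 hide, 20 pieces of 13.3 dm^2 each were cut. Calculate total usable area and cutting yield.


Total usable = 20 x 13.3 = 266.0 dm^2
Yield = 266.0 / 344 x 100 = 77.3%


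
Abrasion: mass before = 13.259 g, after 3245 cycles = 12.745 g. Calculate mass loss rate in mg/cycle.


Mass loss = 13.259 - 12.745 = 0.514 g
Rate = 0.514 / 3245 x 1000 = 0.158 mg/cycle


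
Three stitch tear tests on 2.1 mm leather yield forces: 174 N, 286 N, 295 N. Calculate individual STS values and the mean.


STS1 = 82.9 N/mm
STS2 = 136.2 N/mm
STS3 = 140.5 N/mm
Mean = 119.9 N/mm

STS1 = 174 / 2.1 = 82.9 N/mm
STS2 = 286 / 2.1 = 136.2 N/mm
STS3 = 295 / 2.1 = 140.5 N/mm
Mean = (82.9 + 136.2 + 140.5) / 3 = 119.9 N/mm


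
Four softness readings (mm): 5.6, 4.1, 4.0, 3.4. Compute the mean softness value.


Sum = 5.6 + 4.1 + 4.0 + 3.4
Mean = 17.1 / 4 = 4.28 mm


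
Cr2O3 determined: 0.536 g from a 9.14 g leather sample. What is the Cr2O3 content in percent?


Cr2O3% = 0.536 / 9.14 x 100
Cr2O3% = 5.86%


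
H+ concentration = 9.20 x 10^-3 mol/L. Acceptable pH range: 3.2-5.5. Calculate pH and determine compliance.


pH = -log10(9.20 x 10^-3) = 2.04
Range: 3.2 to 5.5
Compliant: No


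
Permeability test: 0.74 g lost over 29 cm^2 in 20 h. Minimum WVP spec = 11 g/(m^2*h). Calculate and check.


WVP = 12.76 g/(m^2*h)
Meets specification: Yes


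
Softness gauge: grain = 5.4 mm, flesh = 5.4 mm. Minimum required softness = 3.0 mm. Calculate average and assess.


Average = (5.4 + 5.4) / 2 = 5.40 mm
Minimum = 3.0 mm
Meets requirement: Yes


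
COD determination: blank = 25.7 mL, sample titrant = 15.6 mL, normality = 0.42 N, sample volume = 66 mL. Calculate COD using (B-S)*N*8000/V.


514.2 mg/L

COD = (25.7 - 15.6) x 0.42 x 8000 / 66
COD = 10.1 x 0.42 x 8000 / 66
COD = 514.2 mg/L


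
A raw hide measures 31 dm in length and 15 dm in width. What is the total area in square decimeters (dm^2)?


Area = length x width
Area = 31 x 15 = 465 dm^2


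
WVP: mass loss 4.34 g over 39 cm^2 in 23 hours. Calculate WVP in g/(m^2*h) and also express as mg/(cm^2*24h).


WVP = 4.34 / (39 x 23) x 10000 = 48.38 g/(m^2*h)
Mass loss in mg = 4.34 x 1000 = 4340 mg
Per cm^2 per 24h in mg: 4340 x 24 / (39 x 23) = 104160 / 897 = 116.12 mg/(cm^2*24h)


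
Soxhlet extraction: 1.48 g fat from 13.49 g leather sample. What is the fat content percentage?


Fat content = 1.48 / 13.49 x 100
Fat = 11.0%


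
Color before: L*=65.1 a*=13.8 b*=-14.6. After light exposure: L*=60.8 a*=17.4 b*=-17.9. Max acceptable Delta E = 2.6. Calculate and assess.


dL = -4.3, da = 3.6, db = -3.3
dE = sqrt((-4.3)^2 + (3.6)^2 + (-3.3)^2) = 6.51
Max = 2.6
Passes: No


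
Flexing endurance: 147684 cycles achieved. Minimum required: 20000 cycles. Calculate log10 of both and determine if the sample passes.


Achieved: log10 = 5.17
Required: log10 = 4.30
Passes: Yes

log10(147684) = 5.17
log10(20000) = 4.30
Passes: Yes


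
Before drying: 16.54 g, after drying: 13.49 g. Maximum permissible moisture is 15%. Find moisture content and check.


MC = (16.54 - 13.49) / 16.54 x 100 = 18.4%
Maximum: 15%
Acceptable: No


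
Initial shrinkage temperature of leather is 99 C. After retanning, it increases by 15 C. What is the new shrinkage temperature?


114 C

New Ts = 99 + 15 = 114 C


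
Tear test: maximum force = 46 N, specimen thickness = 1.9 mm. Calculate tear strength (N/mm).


Tear strength = force / thickness
Tear = 46 / 1.9 = 24.2 N/mm


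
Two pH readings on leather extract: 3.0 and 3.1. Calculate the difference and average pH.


Difference = |3.0 - 3.1| = 0.1
Average = (3.0 + 3.1) / 2 = 3.05


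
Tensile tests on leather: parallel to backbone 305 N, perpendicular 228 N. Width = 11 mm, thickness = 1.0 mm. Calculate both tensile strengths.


Parallel = 27.73 N/mm^2
Perpendicular = 20.73 N/mm^2

Area = 11 x 1.0 = 11.0 mm^2
TS (parallel) = 305 / 11.0 = 27.73 N/mm^2
TS (perpendicular) = 228 / 11.0 = 20.73 N/mm^2


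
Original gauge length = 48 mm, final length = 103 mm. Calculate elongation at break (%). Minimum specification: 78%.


Extension = 103 - 48 = 55 mm
Elongation = 55 / 48 x 100 = 114.6%
Minimum required: 78%
Meets specification: Yes


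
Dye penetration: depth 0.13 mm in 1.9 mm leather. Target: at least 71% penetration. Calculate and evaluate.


Penetration = 6.8%
Meets target: No


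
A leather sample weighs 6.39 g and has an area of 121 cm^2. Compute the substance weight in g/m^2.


Substance weight = mass / area x 10000
SW = 6.39 / 121 x 10000
SW = 528.1 g/m^2


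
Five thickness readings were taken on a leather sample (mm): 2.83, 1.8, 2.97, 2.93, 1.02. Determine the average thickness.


Sum = 2.83 + 1.8 + 2.97 + 2.93 + 1.02 = 11.55
Average = 11.55 / 5 = 2.31 mm


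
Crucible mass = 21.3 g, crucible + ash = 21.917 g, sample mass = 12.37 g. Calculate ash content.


Ash mass = 0.617 g
Ash content = 4.99%

Ash mass = 21.917 - 21.3 = 0.617 g
Ash% = 0.617 / 12.37 x 100 = 4.99%


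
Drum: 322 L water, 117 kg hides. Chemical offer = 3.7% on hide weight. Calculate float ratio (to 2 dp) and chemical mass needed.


Float ratio = 2.75
Chemical needed = 4.329 kg

Float ratio = 322 / 117 = 2.75
Chemical = 117 x 3.7 / 100 = 4.329 kg


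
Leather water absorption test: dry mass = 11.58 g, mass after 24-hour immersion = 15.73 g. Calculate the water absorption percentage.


35.8%


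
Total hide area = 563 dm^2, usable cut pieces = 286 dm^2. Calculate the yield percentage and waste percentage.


Yield = 50.8%
Waste = 49.2%

Yield = 286 / 563 x 100 = 50.8%
Waste = 563 - 286 = 277 dm^2
Waste% = 100 - 50.8 = 49.2%


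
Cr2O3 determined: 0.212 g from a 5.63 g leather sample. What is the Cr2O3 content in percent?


3.77%


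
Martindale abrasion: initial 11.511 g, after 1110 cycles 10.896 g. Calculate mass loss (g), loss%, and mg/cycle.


Loss = 11.511 - 10.896 = 0.615 g
Loss% = 0.615 / 11.511 x 100 = 5.34%
Rate = 0.615 / 1110 x 1000 = 0.554 mg/cycle


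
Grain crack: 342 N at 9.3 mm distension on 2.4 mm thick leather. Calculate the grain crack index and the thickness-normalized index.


Crack index = 342 / 9.3 = 36.8 N/mm
Normalized = 36.8 / 2.4 = 15.3 N/mm per mm


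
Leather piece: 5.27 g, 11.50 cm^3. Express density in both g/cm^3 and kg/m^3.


Density = 5.27 / 11.50 = 0.458 g/cm^3
Convert: 0.458 x 1000 = 458 kg/m^3


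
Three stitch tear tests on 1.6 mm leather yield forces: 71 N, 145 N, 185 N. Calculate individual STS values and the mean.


STS1 = 71 / 1.6 = 44.4 N/mm
STS2 = 145 / 1.6 = 90.6 N/mm
STS3 = 185 / 1.6 = 115.6 N/mm
Mean = (44.4 + 90.6 + 115.6) / 3 = 83.5 N/mm


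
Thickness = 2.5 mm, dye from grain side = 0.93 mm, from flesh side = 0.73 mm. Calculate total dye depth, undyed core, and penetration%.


Total dyed = 0.93 + 0.73 = 1.66 mm
Undyed core = 2.5 - 1.66 = 0.84 mm
Penetration = 1.66 / 2.5 x 100 = 66.4%


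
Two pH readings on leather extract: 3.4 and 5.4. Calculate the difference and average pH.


Difference = 2.0
Average pH = 4.40

Difference = |3.4 - 5.4| = 2.0
Average = (3.4 + 5.4) / 2 = 4.40


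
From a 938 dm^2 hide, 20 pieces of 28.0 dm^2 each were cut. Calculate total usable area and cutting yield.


Usable area = 560.0 dm^2
Yield = 59.7%

Total usable = 20 x 28.0 = 560.0 dm^2
Yield = 560.0 / 938 x 100 = 59.7%


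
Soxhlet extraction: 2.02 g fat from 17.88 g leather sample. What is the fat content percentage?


Fat content = 2.02 / 17.88 x 100
Fat = 11.3%


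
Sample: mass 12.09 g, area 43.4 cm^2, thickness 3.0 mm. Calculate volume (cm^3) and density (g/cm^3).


Thickness in cm = 3.0 / 10 = 0.30 cm
Volume = 43.4 x 0.30 = 13.020 cm^3
Density = 12.09 / 13.020 = 0.929 g/cm^3


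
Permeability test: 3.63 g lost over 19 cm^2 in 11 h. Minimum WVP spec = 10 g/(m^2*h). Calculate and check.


WVP = 173.68 g/(m^2*h)
Meets specification: Yes

WVP = 3.63 / (19 x 11) x 10000 = 173.68 g/(m^2*h)
Minimum: 10 g/(m^2*h)
Meets spec: Yes


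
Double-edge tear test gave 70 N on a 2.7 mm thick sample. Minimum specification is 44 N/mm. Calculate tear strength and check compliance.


Tear strength = 70 / 2.7 = 25.9 N/mm
Required minimum = 44 N/mm
Compliant: No


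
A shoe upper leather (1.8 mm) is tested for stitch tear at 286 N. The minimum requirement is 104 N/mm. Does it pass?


STS = 158.9 N/mm
Passes: Yes

STS = 286 / 1.8 = 158.9 N/mm
Minimum required: 104 N/mm
Passes: Yes


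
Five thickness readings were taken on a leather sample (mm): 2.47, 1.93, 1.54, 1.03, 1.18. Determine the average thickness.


Sum = 2.47 + 1.93 + 1.54 + 1.03 + 1.18 = 8.15
Average = 8.15 / 5 = 1.63 mm


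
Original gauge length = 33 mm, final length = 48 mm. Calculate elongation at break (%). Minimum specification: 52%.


Elongation = 45.5%
Meets spec: No

Extension = 48 - 33 = 15 mm
Elongation = 15 / 33 x 100 = 45.5%
Minimum required: 52%
Meets specification: No
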